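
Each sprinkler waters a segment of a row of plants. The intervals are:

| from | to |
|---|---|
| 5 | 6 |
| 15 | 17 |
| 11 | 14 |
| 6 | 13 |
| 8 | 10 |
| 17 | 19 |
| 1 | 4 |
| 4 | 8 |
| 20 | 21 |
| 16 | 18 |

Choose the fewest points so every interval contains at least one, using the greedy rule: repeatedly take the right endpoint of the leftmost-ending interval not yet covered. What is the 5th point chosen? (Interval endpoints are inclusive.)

Sort by right endpoint; whenever an interval is uncovered, place a point at its right end.
Sorted: [1,4] [5,6] [4,8] [8,10] [6,13] [11,14] [15,17] [16,18] [17,19] [20,21]
{[1,4]} hit by 4; {[5,6],[4,8]} hit by 6; {[8,10],[6,13]} hit by 10; {[11,14]} hit by 14; {[15,17],[16,18],[17,19]} hit by 17; {[20,21]} hit by 21.
Points: 4, 6, 10, 14, 17, 21 (6 total).

17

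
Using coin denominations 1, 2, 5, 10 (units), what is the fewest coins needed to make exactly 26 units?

4

Greedy: take as many of the largest coin as possible, then repeat with the remainder.
26 = 2×10 + 1×5 + 1×1
Total coins = 2 + 1 + 1 = 4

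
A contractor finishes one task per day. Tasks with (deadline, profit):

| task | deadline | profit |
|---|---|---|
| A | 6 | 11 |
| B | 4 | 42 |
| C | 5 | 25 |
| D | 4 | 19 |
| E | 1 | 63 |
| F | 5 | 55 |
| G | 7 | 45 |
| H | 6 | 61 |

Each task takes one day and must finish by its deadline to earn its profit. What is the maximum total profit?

310

Sort by profit descending; place each in the latest free slot ≤ its deadline.
By profit: E(d1,63), H(d6,61), F(d5,55), G(d7,45), B(d4,42), C(d5,25), D(d4,19), A(d6,11)
E→slot 1; H→slot 6; F→slot 5; G→slot 7; B→slot 4; C→slot 3; D→slot 2; A skipped.
Profit = 63 + 19 + 25 + 42 + 55 + 61 + 45 = 310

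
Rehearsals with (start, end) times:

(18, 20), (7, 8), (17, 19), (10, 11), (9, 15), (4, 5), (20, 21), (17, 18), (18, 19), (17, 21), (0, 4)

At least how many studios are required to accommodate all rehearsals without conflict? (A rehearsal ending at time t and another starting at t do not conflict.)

4

The answer is the maximum number of intervals overlapping at any instant.
starts: [0, 4, 7, 9, 10, 17, 17, 17, 18, 18, 20]
ends:   [4, 5, 8, 11, 15, 18, 19, 19, 20, 21, 21]
s0→1 e4→0 s4→1 e5→0 s7→1 e8→0 s9→1 s10→2 e11→1 e15→0 s17→1 s17→2 s17→3 e18→2 s18→3 s18→4  — peak 4.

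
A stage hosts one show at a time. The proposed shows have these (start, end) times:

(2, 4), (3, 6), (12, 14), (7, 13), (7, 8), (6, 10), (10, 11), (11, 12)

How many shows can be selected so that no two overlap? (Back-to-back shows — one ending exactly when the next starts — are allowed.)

Sort by end time and greedily take each interval whose start is ≥ the last chosen end.
Sorted by end: (2,4)  (3,6)  (7,8)  (6,10)  (10,11)  (11,12)  (7,13)  (12,14)
take (2,4); take (7,8); take (10,11); take (11,12); take (12,14).
Selected 5 shows.

5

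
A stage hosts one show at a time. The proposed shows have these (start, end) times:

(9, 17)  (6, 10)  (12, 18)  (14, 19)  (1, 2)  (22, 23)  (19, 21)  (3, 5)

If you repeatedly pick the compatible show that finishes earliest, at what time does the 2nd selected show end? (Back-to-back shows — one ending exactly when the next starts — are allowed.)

Sort by end time and greedily take each interval whose start is ≥ the last chosen end.
Sorted by end: (1,2)  (3,5)  (6,10)  (9,17)  (12,18)  (14,19)  (19,21)  (22,23)
take (1,2); take (3,5); take (6,10); skip (9,17); take (12,18); skip (14,19); take (19,21); take (22,23).
Selected: (1,2) (3,5) (6,10) (12,18) (19,21) (22,23)

5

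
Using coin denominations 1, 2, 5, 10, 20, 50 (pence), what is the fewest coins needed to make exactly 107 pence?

4

Greedy: take as many of the largest coin as possible, then repeat with the remainder.
107 − 2×50→7 − 1×5→2 − 1×2→0
Total coins = 2 + 1 + 1 = 4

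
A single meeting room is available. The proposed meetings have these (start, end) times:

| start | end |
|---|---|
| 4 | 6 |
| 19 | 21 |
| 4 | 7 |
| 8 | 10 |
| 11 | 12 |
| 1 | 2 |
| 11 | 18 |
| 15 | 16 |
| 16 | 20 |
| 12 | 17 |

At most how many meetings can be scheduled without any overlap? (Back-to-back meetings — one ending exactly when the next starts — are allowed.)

6

Order by finish time; keep every interval that doesn't clash with the previous kept one.
By end time: (1,2), (4,6), (4,7), (8,10), (11,12), (15,16), (12,17), (11,18), (16,20), (19,21).
Pick (1,2); next start ≥ 2 → (4,6); next start ≥ 6 → (8,10); next start ≥ 10 → (11,12); next start ≥ 12 → (15,16); next start ≥ 16 → (16,20).
Selected 6 meetings.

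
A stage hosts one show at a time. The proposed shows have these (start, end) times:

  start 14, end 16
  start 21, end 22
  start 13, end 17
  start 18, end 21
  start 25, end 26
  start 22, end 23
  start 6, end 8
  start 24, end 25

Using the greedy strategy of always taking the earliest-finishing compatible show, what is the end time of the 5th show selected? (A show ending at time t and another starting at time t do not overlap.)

Sort by end time and greedily take each interval whose start is ≥ the last chosen end.
By end time: (6,8), (14,16), (13,17), (18,21), (21,22), (22,23), (24,25), (25,26).
Pick (6,8); next start ≥ 8 → (14,16); next start ≥ 16 → (18,21); next start ≥ 21 → (21,22); next start ≥ 22 → (22,23); next start ≥ 23 → (24,25); next start ≥ 25 → (25,26).
Selected: (6,8) (14,16) (18,21) (21,22) (22,23) (24,25) (25,26)

23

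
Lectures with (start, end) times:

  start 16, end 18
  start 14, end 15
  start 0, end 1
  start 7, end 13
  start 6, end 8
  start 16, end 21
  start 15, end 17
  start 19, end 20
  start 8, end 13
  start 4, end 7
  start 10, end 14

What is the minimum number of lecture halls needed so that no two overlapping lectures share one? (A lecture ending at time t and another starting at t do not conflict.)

Count concurrent intervals with a sweep; the peak is the room count.
Events (time:±→running): 0:+→1 1:-→0 4:+→1 6:+→2 7:-→1 7:+→2 8:-→1 8:+→2 10:+→3 … peak 3.

3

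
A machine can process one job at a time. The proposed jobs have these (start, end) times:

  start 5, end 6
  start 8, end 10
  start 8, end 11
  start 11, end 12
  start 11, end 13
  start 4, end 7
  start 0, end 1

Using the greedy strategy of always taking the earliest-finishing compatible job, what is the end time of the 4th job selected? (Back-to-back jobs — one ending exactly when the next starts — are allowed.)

Sorted by end: (0,1)  (5,6)  (4,7)  (8,10)  (8,11)  (11,12)  (11,13)
take (0,1); take (5,6); take (8,10); take (11,12).
Selected: (0,1) (5,6) (8,10) (11,12)

12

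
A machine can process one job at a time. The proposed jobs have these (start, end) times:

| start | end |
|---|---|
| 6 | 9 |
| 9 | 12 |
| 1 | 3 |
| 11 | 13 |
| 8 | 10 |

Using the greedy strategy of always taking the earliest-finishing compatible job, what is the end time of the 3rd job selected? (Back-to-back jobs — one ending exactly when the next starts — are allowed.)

12

Sort by end time and greedily take each interval whose start is ≥ the last chosen end.
Sorted by end: (1,3)  (6,9)  (8,10)  (9,12)  (11,13)
take (1,3); take (6,9); take (9,12); skip (11,13).
Selected: (1,3) (6,9) (9,12)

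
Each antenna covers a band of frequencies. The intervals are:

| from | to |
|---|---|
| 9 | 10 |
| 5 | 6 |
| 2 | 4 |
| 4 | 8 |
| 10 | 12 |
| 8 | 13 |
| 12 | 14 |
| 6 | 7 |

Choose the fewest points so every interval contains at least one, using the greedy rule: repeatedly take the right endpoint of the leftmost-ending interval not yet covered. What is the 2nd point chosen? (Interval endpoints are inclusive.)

6

Sort by right endpoint; whenever an interval is uncovered, place a point at its right end.
By right end: [2,4]  [5,6]  [6,7]  [4,8]  [9,10]  [10,12]  [8,13]  [12,14]
[2,4] uncovered → point at 4; [5,6] uncovered → point at 6; [9,10] uncovered → point at 10; [12,14] uncovered → point at 14.
Points: 4, 6, 10, 14 (4 total).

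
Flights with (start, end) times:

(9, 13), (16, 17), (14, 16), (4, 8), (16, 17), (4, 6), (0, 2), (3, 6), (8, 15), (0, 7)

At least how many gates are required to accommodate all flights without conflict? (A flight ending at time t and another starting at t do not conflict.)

4

The answer is the maximum number of intervals overlapping at any instant.
Events (time:±→running): 0:+→1 0:+→2 2:-→1 3:+→2 4:+→3 4:+→4 … peak 4.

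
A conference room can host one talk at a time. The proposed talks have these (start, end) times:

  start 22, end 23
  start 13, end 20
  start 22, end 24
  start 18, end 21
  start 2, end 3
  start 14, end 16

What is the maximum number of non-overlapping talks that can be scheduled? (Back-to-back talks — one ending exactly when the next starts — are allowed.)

By end time: (2,3), (14,16), (13,20), (18,21), (22,23), (22,24).
Pick (2,3); next start ≥ 3 → (14,16); next start ≥ 16 → (18,21); next start ≥ 21 → (22,23).
Selected 4 talks.

4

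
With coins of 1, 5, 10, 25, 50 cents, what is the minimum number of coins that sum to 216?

216 − 4×50→16 − 1×10→6 − 1×5→1 − 1×1→0
Total coins = 4 + 1 + 1 + 1 = 7

7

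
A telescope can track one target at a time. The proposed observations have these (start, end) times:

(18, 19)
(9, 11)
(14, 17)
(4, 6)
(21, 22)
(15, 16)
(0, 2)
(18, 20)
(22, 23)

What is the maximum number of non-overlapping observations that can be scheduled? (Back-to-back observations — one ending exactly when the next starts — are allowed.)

Sort by end time and greedily take each interval whose start is ≥ the last chosen end.
Sorted by end: (0,2)  (4,6)  (9,11)  (15,16)  (14,17)  (18,19)  (18,20)  (21,22)  (22,23)
take (0,2); take (4,6); take (9,11); take (15,16); skip (14,17); take (18,19); take (21,22); take (22,23).
Selected 7 observations.

7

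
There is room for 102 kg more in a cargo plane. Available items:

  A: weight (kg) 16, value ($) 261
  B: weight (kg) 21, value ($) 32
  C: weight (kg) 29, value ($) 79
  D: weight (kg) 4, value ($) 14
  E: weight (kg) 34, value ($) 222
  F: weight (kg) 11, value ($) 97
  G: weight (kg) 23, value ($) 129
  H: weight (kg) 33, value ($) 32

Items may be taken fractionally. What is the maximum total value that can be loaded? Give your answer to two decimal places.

Ratios (sorted): A 16.31, F 8.82, E 6.53, G 5.61, D 3.50, C 2.72, B 1.52, H 0.97
take A (16 @ 261); take F (11 @ 97); take E (34 @ 222); take G (23 @ 129); take D (4 @ 14); take 14/29 of C → 38.14. Capacity used 102/102.
Total value = 761.14

761.14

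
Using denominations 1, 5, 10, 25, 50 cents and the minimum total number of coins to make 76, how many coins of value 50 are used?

Greedy: take as many of the largest coin as possible, then repeat with the remainder.
76 − 1×50→26 − 1×25→1 − 1×1→0
Count of 50: 1

1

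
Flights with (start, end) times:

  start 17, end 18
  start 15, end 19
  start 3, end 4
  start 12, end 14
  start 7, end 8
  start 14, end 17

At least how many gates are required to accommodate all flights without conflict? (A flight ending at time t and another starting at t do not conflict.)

2

The answer is the maximum number of intervals overlapping at any instant.
starts: [3, 7, 12, 14, 15, 17]
ends:   [4, 8, 14, 17, 18, 19]
s3→1 e4→0 s7→1 e8→0 s12→1 e14→0 s14→1 s15→2  — peak 2.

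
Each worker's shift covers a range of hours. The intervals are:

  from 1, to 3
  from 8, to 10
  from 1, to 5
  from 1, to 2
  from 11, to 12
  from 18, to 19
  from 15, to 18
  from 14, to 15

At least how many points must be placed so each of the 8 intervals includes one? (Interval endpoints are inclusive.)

5

Process intervals by earliest right end; each time one isn't hit yet, stab at its right endpoint.
Sorted: [1,2] [1,3] [1,5] [8,10] [11,12] [14,15] [15,18] [18,19]
{[1,2],[1,3],[1,5]} hit by 2; {[8,10]} hit by 10; {[11,12]} hit by 12; {[14,15],[15,18]} hit by 15; {[18,19]} hit by 19.
Points: 2, 10, 12, 15, 19 (5 total).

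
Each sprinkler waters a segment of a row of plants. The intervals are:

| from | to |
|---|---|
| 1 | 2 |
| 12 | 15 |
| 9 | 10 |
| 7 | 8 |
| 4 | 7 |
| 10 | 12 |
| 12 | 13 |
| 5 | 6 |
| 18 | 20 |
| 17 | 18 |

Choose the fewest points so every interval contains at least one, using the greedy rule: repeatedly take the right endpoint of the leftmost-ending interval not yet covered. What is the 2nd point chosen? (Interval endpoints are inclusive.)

6

Sort by right endpoint; whenever an interval is uncovered, place a point at its right end.
By right end: [1,2]  [5,6]  [4,7]  [7,8]  [9,10]  [10,12]  [12,13]  [12,15]  [17,18]  [18,20]
[1,2] uncovered → point at 2; [5,6] uncovered → point at 6; [7,8] uncovered → point at 8; [9,10] uncovered → point at 10; [12,13] uncovered → point at 13; [17,18] uncovered → point at 18.
Points: 2, 6, 8, 10, 13, 18 (6 total).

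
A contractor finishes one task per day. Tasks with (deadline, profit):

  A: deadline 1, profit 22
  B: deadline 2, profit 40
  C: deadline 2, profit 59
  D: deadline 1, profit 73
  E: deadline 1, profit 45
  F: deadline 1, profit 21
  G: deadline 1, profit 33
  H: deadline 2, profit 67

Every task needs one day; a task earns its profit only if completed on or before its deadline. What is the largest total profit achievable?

140

Take jobs in profit order; each goes to the latest open slot no later than its deadline.
Profit order: D=73 H=67 C=59 E=45 B=40 G=33 A=22 F=21
Assign: D→slot 1, H→slot 2, C skipped, E skipped, B skipped, G skipped, A skipped, F skipped.
Slots: [1:D] [2:H]
Profit = 73 + 67 = 140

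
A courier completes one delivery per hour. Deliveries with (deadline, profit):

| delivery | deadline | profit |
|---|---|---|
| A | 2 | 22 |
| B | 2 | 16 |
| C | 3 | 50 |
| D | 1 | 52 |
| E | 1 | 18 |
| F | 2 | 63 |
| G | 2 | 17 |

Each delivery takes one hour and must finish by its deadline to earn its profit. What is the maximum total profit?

Profit order: F=63 D=52 C=50 A=22 E=18 G=17 B=16
Assign: F→slot 2, D→slot 1, C→slot 3, A skipped, E skipped, G skipped, B skipped.
Slots: [1:D] [2:F] [3:C]
Profit = 52 + 63 + 50 = 165

165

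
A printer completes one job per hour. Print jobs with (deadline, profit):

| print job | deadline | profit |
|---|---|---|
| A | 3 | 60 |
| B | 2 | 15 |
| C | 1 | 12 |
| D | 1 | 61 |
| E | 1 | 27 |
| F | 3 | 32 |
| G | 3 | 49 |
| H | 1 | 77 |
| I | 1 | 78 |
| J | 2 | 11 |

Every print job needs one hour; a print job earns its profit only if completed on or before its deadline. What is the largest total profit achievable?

187

Profit order: I=78 H=77 D=61 A=60 G=49 F=32 E=27 B=15 C=12 J=11
Assign: I→slot 1, H skipped, D skipped, A→slot 3, G→slot 2, F skipped, E skipped, B skipped, C skipped, J skipped.
Slots: [1:I] [2:G] [3:A]
Profit = 78 + 49 + 60 = 187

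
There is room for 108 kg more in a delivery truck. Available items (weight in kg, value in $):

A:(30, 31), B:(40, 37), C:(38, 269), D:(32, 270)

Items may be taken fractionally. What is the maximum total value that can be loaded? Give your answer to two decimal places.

577.40

Greedy by value/weight ratio, highest first.
Ratios (sorted): D 8.44, C 7.08, A 1.03, B 0.93
take D (32 @ 270); take C (38 @ 269); take A (30 @ 31); take 8/40 of B → 7.40. Capacity used 108/108.
Total value = 577.40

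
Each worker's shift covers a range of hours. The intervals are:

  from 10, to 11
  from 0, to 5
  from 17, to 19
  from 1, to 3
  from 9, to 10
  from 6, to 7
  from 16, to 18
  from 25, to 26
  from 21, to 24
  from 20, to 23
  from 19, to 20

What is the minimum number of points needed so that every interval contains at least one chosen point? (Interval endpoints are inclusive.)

7

Process intervals by earliest right end; each time one isn't hit yet, stab at its right endpoint.
By right end: [1,3]  [0,5]  [6,7]  [9,10]  [10,11]  [16,18]  [17,19]  [19,20]  [20,23]  [21,24]  [25,26]
[1,3] uncovered → point at 3; [6,7] uncovered → point at 7; [9,10] uncovered → point at 10; [16,18] uncovered → point at 18; [19,20] uncovered → point at 20; [21,24] uncovered → point at 24; [25,26] uncovered → point at 26.
Points: 3, 7, 10, 18, 20, 24, 26 (7 total).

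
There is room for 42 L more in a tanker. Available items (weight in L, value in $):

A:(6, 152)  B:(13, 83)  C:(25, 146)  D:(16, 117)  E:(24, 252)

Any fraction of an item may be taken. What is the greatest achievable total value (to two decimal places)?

491.75

Order: A (152/6=25.33) > E (252/24=10.50) > D (117/16=7.31) > B (83/13=6.38) > C (146/25=5.84)
Fill: take A (6 @ 152) → take E (24 @ 252) → take 12/16 of D → 87.75; 42/42 used.
Total value = 491.75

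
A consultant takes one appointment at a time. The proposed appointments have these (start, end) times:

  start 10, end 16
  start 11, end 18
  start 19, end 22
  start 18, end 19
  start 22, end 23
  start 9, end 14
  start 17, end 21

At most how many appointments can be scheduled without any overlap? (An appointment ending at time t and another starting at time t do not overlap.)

Sorted by end: (9,14)  (10,16)  (11,18)  (18,19)  (17,21)  (19,22)  (22,23)
take (9,14); take (18,19); skip (17,21); take (19,22); take (22,23).
Selected 4 appointments.

4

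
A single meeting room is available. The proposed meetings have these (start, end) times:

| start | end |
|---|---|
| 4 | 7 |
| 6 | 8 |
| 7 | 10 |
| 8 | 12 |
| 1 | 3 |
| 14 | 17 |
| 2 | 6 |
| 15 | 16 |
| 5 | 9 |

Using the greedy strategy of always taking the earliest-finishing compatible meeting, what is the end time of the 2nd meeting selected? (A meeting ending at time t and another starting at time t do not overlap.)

7

Sorted by end: (1,3)  (2,6)  (4,7)  (6,8)  (5,9)  (7,10)  (8,12)  (15,16)  (14,17)
take (1,3); take (4,7); take (7,10); skip (8,12); take (15,16); skip (14,17).
Selected: (1,3) (4,7) (7,10) (15,16)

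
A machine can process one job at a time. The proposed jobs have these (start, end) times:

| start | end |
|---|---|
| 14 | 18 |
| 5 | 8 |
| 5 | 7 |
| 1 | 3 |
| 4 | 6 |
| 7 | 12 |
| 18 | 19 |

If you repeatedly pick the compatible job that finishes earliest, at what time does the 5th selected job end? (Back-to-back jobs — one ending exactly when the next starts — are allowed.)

By end time: (1,3), (4,6), (5,7), (5,8), (7,12), (14,18), (18,19).
Pick (1,3); next start ≥ 3 → (4,6); next start ≥ 6 → (7,12); next start ≥ 12 → (14,18); next start ≥ 18 → (18,19).
Selected: (1,3) (4,6) (7,12) (14,18) (18,19)

19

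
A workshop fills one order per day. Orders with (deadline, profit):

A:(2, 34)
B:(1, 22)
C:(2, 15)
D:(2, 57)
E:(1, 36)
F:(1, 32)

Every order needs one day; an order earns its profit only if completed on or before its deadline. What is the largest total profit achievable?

93

Take jobs in profit order; each goes to the latest open slot no later than its deadline.
By profit: D(d2,57), E(d1,36), A(d2,34), F(d1,32), B(d1,22), C(d2,15)
D→slot 2; E→slot 1; A skipped; F skipped; B skipped; C skipped.
Profit = 36 + 57 = 93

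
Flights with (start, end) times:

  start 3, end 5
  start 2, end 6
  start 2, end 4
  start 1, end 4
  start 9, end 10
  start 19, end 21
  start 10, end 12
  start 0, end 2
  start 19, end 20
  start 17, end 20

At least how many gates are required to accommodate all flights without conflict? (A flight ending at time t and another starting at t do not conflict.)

4

Events (time:±→running): 0:+→1 1:+→2 2:-→1 2:+→2 2:+→3 3:+→4 … peak 4.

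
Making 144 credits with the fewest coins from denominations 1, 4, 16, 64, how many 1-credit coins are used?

Greedy: take as many of the largest coin as possible, then repeat with the remainder.
144 = 2×64 + 1×16
Count of 1: 0

0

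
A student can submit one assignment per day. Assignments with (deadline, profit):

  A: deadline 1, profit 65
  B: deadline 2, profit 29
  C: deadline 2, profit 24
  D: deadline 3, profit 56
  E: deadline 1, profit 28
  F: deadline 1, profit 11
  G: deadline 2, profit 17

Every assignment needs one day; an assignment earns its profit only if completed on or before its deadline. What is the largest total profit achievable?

Sort by profit descending; place each in the latest free slot ≤ its deadline.
Profit order: A=65 D=56 B=29 E=28 C=24 G=17 F=11
Assign: A→slot 1, D→slot 3, B→slot 2, E skipped, C skipped, G skipped, F skipped.
Slots: [1:A] [2:B] [3:D]
Profit = 65 + 29 + 56 = 150

150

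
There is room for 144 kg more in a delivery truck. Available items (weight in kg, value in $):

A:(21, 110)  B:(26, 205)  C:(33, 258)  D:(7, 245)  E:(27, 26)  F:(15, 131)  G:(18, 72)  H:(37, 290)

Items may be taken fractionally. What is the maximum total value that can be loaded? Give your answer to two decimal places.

1259.00

Ratios (sorted): D 35.00, F 8.73, B 7.88, H 7.84, C 7.82, A 5.24, G 4.00, E 0.96
take D (7 @ 245); take F (15 @ 131); take B (26 @ 205); take H (37 @ 290); take C (33 @ 258); take A (21 @ 110); take 5/18 of G → 20.00. Capacity used 144/144.
Total value = 1259.00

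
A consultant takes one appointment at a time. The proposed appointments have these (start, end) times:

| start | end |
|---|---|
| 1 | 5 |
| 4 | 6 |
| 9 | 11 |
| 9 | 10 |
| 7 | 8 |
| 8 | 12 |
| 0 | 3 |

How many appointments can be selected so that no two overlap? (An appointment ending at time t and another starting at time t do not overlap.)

4

Greedy by earliest finish: after sorting by end time, pick each interval compatible with the last pick.
By end time: (0,3), (1,5), (4,6), (7,8), (9,10), (9,11), (8,12).
Pick (0,3); next start ≥ 3 → (4,6); next start ≥ 6 → (7,8); next start ≥ 8 → (9,10).
Selected 4 appointments.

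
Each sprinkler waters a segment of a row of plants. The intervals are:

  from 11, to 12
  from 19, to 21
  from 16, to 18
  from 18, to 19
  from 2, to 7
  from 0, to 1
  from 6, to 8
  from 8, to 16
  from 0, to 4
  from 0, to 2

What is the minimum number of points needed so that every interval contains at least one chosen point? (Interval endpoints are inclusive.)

Sorted: [0,1] [0,2] [0,4] [2,7] [6,8] [11,12] [8,16] [16,18] [18,19] [19,21]
{[0,1],[0,2],[0,4]} hit by 1; {[2,7],[6,8]} hit by 7; {[11,12],[8,16]} hit by 12; {[16,18],[18,19]} hit by 18; {[19,21]} hit by 21.
Points: 1, 7, 12, 18, 21 (5 total).

5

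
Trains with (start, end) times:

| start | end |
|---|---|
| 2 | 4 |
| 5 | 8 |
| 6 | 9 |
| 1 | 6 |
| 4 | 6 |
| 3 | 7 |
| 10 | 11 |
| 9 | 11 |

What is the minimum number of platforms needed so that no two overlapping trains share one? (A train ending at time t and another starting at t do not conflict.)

The answer is the maximum number of intervals overlapping at any instant.
starts: [1, 2, 3, 4, 5, 6, 9, 10]
ends:   [4, 6, 6, 7, 8, 9, 11, 11]
s1→1 s2→2 s3→3 e4→2 s4→3 s5→4  — peak 4.

4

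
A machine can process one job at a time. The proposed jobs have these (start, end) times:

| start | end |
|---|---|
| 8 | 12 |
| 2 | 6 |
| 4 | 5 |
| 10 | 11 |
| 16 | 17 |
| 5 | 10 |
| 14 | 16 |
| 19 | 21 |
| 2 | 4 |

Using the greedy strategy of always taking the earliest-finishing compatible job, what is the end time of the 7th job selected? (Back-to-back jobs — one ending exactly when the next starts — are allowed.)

21

Greedy by earliest finish: after sorting by end time, pick each interval compatible with the last pick.
By end time: (2,4), (4,5), (2,6), (5,10), (10,11), (8,12), (14,16), (16,17), (19,21).
Pick (2,4); next start ≥ 4 → (4,5); next start ≥ 5 → (5,10); next start ≥ 10 → (10,11); next start ≥ 11 → (14,16); next start ≥ 16 → (16,17); next start ≥ 17 → (19,21).
Selected: (2,4) (4,5) (5,10) (10,11) (14,16) (16,17) (19,21)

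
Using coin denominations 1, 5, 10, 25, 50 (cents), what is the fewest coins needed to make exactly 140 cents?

5

Use the largest denomination that fits, subtract, and repeat.
140 − 2×50→40 − 1×25→15 − 1×10→5 − 1×5→0
Total coins = 2 + 1 + 1 + 1 = 5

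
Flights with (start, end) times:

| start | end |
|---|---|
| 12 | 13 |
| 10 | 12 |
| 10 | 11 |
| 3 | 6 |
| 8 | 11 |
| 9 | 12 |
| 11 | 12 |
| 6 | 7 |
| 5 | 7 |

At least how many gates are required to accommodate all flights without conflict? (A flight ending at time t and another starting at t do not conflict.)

Events (time:±→running): 3:+→1 5:+→2 6:-→1 6:+→2 7:-→1 7:-→0 8:+→1 9:+→2 10:+→3 10:+→4 … peak 4.

4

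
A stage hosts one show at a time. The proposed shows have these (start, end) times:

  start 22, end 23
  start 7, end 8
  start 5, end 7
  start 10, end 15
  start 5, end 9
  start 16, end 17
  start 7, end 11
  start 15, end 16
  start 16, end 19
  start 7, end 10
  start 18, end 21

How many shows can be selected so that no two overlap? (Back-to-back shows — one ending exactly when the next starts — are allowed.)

7

Sort by end time and greedily take each interval whose start is ≥ the last chosen end.
Sorted by end: (5,7)  (7,8)  (5,9)  (7,10)  (7,11)  (10,15)  (15,16)  (16,17)  (16,19)  (18,21)  (22,23)
take (5,7); take (7,8); take (10,15); take (15,16); take (16,17); skip (16,19); take (18,21); take (22,23).
Selected 7 shows.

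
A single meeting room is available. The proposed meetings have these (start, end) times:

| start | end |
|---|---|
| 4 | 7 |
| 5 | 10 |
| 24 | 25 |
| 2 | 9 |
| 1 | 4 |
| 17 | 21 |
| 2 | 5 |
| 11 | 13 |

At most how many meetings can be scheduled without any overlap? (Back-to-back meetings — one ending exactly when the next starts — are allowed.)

5

Order by finish time; keep every interval that doesn't clash with the previous kept one.
By end time: (1,4), (2,5), (4,7), (2,9), (5,10), (11,13), (17,21), (24,25).
Pick (1,4); next start ≥ 4 → (4,7); next start ≥ 7 → (11,13); next start ≥ 13 → (17,21); next start ≥ 21 → (24,25).
Selected 5 meetings.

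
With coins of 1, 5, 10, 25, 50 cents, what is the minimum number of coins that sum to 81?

4

81 − 1×50→31 − 1×25→6 − 1×5→1 − 1×1→0
Total coins = 1 + 1 + 1 + 1 = 4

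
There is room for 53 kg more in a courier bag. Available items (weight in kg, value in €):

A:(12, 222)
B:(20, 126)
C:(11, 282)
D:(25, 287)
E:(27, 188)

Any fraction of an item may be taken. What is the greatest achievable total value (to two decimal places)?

Sort by value per unit weight and fill in that order.
Order: C (282/11=25.64) > A (222/12=18.50) > D (287/25=11.48) > E (188/27=6.96) > B (126/20=6.30)
Fill: take C (11 @ 282) → take A (12 @ 222) → take D (25 @ 287) → take 5/27 of E → 34.81; 53/53 used.
Total value = 825.81

825.81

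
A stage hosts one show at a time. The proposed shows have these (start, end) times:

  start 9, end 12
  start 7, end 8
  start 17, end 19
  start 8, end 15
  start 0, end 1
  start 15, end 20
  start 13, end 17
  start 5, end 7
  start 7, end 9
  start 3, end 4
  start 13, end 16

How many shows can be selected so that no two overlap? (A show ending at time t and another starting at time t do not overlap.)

Order by finish time; keep every interval that doesn't clash with the previous kept one.
Sorted by end: (0,1)  (3,4)  (5,7)  (7,8)  (7,9)  (9,12)  (8,15)  (13,16)  (13,17)  (17,19)  (15,20)
take (0,1); take (3,4); take (5,7); take (7,8); take (9,12); skip (8,15); take (13,16); take (17,19).
Selected 7 shows.

7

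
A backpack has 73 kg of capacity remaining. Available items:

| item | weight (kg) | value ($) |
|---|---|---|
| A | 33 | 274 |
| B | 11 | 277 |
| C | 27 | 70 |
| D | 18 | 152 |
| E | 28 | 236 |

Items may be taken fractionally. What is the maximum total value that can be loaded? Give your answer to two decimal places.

Greedy by value/weight ratio, highest first.
Order: B (277/11=25.18) > D (152/18=8.44) > E (236/28=8.43) > A (274/33=8.30) > C (70/27=2.59)
Fill: take B (11 @ 277) → take D (18 @ 152) → take E (28 @ 236) → take 16/33 of A → 132.85; 73/73 used.
Total value = 797.85

797.85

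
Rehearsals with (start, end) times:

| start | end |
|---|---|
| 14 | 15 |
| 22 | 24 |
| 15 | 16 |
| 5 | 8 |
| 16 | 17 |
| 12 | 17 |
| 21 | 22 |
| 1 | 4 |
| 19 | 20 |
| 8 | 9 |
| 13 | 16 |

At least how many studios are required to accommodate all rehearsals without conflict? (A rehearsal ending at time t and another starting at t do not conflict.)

3

starts: [1, 5, 8, 12, 13, 14, 15, 16, 19, 21, 22]
ends:   [4, 8, 9, 15, 16, 16, 17, 17, 20, 22, 24]
s1→1 e4→0 s5→1 e8→0 s8→1 e9→0 s12→1 s13→2 s14→3  — peak 3.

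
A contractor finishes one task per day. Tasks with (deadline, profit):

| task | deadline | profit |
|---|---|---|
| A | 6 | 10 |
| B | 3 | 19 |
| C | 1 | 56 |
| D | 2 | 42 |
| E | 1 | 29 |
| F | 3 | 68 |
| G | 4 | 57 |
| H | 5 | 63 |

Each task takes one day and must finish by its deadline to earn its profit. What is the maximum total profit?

296

Profit order: F=68 H=63 G=57 C=56 D=42 E=29 B=19 A=10
Assign: F→slot 3, H→slot 5, G→slot 4, C→slot 1, D→slot 2, E skipped, B skipped, A→slot 6.
Slots: [1:C] [2:D] [3:F] [4:G] [5:H] [6:A]
Profit = 56 + 42 + 68 + 57 + 63 + 10 = 296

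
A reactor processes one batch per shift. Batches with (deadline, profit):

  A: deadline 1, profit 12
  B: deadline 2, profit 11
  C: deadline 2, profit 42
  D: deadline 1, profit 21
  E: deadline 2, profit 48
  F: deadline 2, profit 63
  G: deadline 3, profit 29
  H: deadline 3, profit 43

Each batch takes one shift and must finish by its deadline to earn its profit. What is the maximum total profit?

154

Sort by profit descending; place each in the latest free slot ≤ its deadline.
Profit order: F=63 E=48 H=43 C=42 G=29 D=21 A=12 B=11
Assign: F→slot 2, E→slot 1, H→slot 3, C skipped, G skipped, D skipped, A skipped, B skipped.
Slots: [1:E] [2:F] [3:H]
Profit = 48 + 63 + 43 = 154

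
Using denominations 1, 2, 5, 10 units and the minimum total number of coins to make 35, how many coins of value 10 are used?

3

Greedy: take as many of the largest coin as possible, then repeat with the remainder.
35 = 3×10 + 1×5
Count of 10: 3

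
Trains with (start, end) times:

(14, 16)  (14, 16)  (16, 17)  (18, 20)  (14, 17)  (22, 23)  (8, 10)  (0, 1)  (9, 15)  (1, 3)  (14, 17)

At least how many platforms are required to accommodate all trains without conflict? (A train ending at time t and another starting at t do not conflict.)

5

The answer is the maximum number of intervals overlapping at any instant.
Events (time:±→running): 0:+→1 1:-→0 1:+→1 3:-→0 8:+→1 9:+→2 10:-→1 14:+→2 14:+→3 14:+→4 14:+→5 … peak 5.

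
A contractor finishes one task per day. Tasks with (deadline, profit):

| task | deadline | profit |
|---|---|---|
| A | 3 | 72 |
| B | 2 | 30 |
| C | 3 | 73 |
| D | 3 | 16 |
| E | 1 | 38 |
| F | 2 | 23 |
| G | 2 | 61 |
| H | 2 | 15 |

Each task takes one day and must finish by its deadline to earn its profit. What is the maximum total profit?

Take jobs in profit order; each goes to the latest open slot no later than its deadline.
By profit: C(d3,73), A(d3,72), G(d2,61), E(d1,38), B(d2,30), F(d2,23), D(d3,16), H(d2,15)
C→slot 3; A→slot 2; G→slot 1; E skipped; B skipped; F skipped; D skipped; H skipped.
Profit = 61 + 72 + 73 = 206

206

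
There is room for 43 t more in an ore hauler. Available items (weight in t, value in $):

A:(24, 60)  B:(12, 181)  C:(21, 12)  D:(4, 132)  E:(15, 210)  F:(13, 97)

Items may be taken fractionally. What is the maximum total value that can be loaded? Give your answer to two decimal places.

612.54

Sort by value per unit weight and fill in that order.
Ratios (sorted): D 33.00, B 15.08, E 14.00, F 7.46, A 2.50, C 0.57
take D (4 @ 132); take B (12 @ 181); take E (15 @ 210); take 12/13 of F → 89.54. Capacity used 43/43.
Total value = 612.54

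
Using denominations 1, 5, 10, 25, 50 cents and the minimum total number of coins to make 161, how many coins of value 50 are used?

3

Greedy: take as many of the largest coin as possible, then repeat with the remainder.
161 = 3×50 + 1×10 + 1×1
Count of 50: 3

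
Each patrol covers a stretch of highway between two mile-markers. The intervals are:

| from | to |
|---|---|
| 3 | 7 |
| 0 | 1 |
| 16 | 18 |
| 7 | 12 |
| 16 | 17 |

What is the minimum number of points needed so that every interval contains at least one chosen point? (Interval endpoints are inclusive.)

3

Process intervals by earliest right end; each time one isn't hit yet, stab at its right endpoint.
Sorted: [0,1] [3,7] [7,12] [16,17] [16,18]
{[0,1]} hit by 1; {[3,7],[7,12]} hit by 7; {[16,17],[16,18]} hit by 17.
Points: 1, 7, 17 (3 total).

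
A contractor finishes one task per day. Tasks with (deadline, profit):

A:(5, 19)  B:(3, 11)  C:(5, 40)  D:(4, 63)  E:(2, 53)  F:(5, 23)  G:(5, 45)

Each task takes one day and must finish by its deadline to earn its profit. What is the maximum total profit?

Take jobs in profit order; each goes to the latest open slot no later than its deadline.
Profit order: D=63 E=53 G=45 C=40 F=23 A=19 B=11
Assign: D→slot 4, E→slot 2, G→slot 5, C→slot 3, F→slot 1, A skipped, B skipped.
Slots: [1:F] [2:E] [3:C] [4:D] [5:G]
Profit = 23 + 53 + 40 + 63 + 45 = 224

224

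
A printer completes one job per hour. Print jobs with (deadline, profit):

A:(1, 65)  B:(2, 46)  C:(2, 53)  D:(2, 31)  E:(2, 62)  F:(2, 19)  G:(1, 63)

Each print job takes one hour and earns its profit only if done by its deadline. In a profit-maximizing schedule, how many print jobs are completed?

2

Profit order: A=65 G=63 E=62 C=53 B=46 D=31 F=19
Assign: A→slot 1, G skipped, E→slot 2, C skipped, B skipped, D skipped, F skipped.
Slots: [1:A] [2:E]
2 of 7 scheduled.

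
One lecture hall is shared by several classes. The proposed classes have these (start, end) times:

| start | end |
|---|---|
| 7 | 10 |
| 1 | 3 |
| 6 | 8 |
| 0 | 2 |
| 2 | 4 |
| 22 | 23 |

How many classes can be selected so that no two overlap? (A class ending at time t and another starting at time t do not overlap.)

Order by finish time; keep every interval that doesn't clash with the previous kept one.
By end time: (0,2), (1,3), (2,4), (6,8), (7,10), (22,23).
Pick (0,2); next start ≥ 2 → (2,4); next start ≥ 4 → (6,8); next start ≥ 8 → (22,23).
Selected 4 classes.

4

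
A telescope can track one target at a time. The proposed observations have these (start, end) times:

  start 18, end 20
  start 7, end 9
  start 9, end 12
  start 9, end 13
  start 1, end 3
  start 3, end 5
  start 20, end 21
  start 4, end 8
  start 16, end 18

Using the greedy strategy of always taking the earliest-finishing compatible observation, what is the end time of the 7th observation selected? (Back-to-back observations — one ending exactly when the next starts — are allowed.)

Order by finish time; keep every interval that doesn't clash with the previous kept one.
By end time: (1,3), (3,5), (4,8), (7,9), (9,12), (9,13), (16,18), (18,20), (20,21).
Pick (1,3); next start ≥ 3 → (3,5); next start ≥ 5 → (7,9); next start ≥ 9 → (9,12); next start ≥ 12 → (16,18); next start ≥ 18 → (18,20); next start ≥ 20 → (20,21).
Selected: (1,3) (3,5) (7,9) (9,12) (16,18) (18,20) (20,21)

21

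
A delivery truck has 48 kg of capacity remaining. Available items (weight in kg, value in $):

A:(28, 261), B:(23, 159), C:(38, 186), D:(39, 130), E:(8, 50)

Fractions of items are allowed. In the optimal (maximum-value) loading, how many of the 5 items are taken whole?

1

Greedy by value/weight ratio, highest first.
Order: A (261/28=9.32) > B (159/23=6.91) > E (50/8=6.25) > C (186/38=4.89) > D (130/39=3.33)
Fill: take A (28 @ 261) → take 20/23 of B → 138.26; 48/48 used.
1 item(s) taken whole; one partial (take 20/23 of B).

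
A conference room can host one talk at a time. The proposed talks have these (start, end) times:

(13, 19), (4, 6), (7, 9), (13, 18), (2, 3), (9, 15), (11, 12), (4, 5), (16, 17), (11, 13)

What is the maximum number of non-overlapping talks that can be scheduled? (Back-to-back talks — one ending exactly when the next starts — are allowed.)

Greedy by earliest finish: after sorting by end time, pick each interval compatible with the last pick.
Sorted by end: (2,3)  (4,5)  (4,6)  (7,9)  (11,12)  (11,13)  (9,15)  (16,17)  (13,18)  (13,19)
take (2,3); take (4,5); skip (4,6); take (7,9); take (11,12); skip (9,15); take (16,17); skip (13,18); skip (13,19).
Selected 5 talks.

5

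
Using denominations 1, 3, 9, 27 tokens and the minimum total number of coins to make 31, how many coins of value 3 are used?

Greedy: take as many of the largest coin as possible, then repeat with the remainder.
31 − 1×27→4 − 1×3→1 − 1×1→0
Count of 3: 1

1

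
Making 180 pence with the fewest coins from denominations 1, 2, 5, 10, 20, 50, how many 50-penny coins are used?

180 − 3×50→30 − 1×20→10 − 1×10→0
Count of 50: 3

3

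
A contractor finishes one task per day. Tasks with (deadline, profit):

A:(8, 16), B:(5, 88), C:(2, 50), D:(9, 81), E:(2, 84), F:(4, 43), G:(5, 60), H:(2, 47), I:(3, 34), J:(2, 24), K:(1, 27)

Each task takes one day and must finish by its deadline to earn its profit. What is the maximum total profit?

422

By profit: B(d5,88), E(d2,84), D(d9,81), G(d5,60), C(d2,50), H(d2,47), F(d4,43), I(d3,34), K(d1,27), J(d2,24), A(d8,16)
B→slot 5; E→slot 2; D→slot 9; G→slot 4; C→slot 1; H skipped; F→slot 3; I skipped; K skipped; J skipped; A→slot 8.
Profit = 50 + 84 + 43 + 60 + 88 + 16 + 81 = 422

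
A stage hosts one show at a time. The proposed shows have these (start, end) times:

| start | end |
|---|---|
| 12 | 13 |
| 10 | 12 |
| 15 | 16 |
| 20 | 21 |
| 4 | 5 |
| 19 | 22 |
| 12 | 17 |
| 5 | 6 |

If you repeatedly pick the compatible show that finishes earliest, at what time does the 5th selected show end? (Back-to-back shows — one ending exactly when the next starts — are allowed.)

16

By end time: (4,5), (5,6), (10,12), (12,13), (15,16), (12,17), (20,21), (19,22).
Pick (4,5); next start ≥ 5 → (5,6); next start ≥ 6 → (10,12); next start ≥ 12 → (12,13); next start ≥ 13 → (15,16); next start ≥ 16 → (20,21).
Selected: (4,5) (5,6) (10,12) (12,13) (15,16) (20,21)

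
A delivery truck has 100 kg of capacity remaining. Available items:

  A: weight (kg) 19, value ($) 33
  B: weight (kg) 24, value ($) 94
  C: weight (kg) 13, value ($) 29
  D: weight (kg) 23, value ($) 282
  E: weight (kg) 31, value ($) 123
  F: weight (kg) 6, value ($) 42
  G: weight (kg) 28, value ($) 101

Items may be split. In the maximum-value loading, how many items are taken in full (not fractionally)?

Greedy by value/weight ratio, highest first.
Order: D (282/23=12.26) > F (42/6=7.00) > E (123/31=3.97) > B (94/24=3.92) > G (101/28=3.61) > C (29/13=2.23) > A (33/19=1.74)
Fill: take D (23 @ 282) → take F (6 @ 42) → take E (31 @ 123) → take B (24 @ 94) → take 16/28 of G → 57.71; 100/100 used.
4 item(s) taken whole; one partial (take 16/28 of G).

4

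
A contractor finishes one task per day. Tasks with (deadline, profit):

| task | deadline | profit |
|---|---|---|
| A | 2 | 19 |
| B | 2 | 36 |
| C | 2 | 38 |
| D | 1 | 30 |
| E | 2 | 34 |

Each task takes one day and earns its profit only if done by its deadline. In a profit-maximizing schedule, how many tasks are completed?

2

By profit: C(d2,38), B(d2,36), E(d2,34), D(d1,30), A(d2,19)
C→slot 2; B→slot 1; E skipped; D skipped; A skipped.
2 of 5 scheduled.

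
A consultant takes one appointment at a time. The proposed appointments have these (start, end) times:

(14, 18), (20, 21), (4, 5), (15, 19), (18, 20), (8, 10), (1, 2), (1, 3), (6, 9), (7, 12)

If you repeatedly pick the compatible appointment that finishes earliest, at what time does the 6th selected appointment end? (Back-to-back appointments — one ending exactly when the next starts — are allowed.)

Greedy by earliest finish: after sorting by end time, pick each interval compatible with the last pick.
Sorted by end: (1,2)  (1,3)  (4,5)  (6,9)  (8,10)  (7,12)  (14,18)  (15,19)  (18,20)  (20,21)
take (1,2); skip (1,3); take (4,5); take (6,9); skip (8,10); take (14,18); take (18,20); take (20,21).
Selected: (1,2) (4,5) (6,9) (14,18) (18,20) (20,21)

21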